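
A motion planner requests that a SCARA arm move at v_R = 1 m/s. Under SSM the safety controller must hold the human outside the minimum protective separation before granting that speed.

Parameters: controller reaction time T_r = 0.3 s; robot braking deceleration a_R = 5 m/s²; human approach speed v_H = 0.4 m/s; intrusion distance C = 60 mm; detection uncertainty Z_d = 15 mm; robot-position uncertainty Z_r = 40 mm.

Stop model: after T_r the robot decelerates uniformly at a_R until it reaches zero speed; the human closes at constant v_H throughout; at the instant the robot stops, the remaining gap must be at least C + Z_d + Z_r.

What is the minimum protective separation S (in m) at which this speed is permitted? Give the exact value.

S_min = 143/200 m = 0.7150 m

stop time T_s = 1/5 = 0.2000 s
reaction-phase robot travel = 1.0000·0.3000 = 0.3000 m
robot under decel: 1.0000²/(2·5.0000) = 0.1000 m
human closes 0.4000·0.5000 = 0.2000 m
residual clearance needed = 0.0600+0.0150+0.0400 = 0.1150 m
S_min ≈ 0.3000+0.1000+0.2000+0.1150  ⇒  S_min = 143/200 m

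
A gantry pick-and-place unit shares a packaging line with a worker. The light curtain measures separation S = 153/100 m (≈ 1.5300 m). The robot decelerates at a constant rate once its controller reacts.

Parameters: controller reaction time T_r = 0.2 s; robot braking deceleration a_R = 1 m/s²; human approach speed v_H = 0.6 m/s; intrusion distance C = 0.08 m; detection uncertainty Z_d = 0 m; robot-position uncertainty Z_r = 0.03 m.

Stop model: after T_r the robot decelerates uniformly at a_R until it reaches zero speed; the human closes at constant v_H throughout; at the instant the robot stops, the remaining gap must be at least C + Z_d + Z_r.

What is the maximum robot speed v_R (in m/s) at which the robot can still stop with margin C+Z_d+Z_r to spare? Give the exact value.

quadratic (1/2)·v² + (4/5)·v + (-13/10) = 0
  disc = (4/5)² − 4·(1/2)·(-13/10) = 81/25 ; √disc = 9/5
  v_R = (−(4/5) + 9/5) / (2·(1/2)) = 1 m/s
check:
T_s = v_R/a_R = 1/1 = 1.0000 s
reaction-phase robot travel = 1.0000·0.2000 = 0.2000 m
braking distance = 1.0000²/(2·1.0000) = 0.5000 m
human closes 0.6000·1.2000 = 0.7200 m
C+Z_d+Z_r = 0.0800+0.0000+0.0300 = 0.1100 m
sum ≈ 0.2000+0.5000+0.7200+0.1100 ≈ 1.5300 m = S ✓

v_R_max = 1 m/s = 1.0000 m/s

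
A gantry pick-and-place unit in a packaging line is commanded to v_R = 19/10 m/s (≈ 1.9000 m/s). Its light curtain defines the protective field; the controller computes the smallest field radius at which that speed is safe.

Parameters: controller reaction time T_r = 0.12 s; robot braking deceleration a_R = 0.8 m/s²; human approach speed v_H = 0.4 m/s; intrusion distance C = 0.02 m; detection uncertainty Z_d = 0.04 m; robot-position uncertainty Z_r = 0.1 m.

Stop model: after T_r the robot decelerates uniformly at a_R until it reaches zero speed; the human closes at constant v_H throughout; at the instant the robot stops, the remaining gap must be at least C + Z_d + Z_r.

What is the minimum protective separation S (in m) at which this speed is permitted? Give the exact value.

stop time T_s = (19/10)/(4/5) = 2.3750 s
robot covers v_R·T_r = 1.9000·0.1200 = 0.2280 m before braking
robot under decel: 1.9000²/(2·0.8000) = 2.2563 m
human over T_r+T_s: 0.4000·(0.1200+2.3750) = 0.9980 m
margins: 0.0200+0.0400+0.1000 = 0.1600 m
S_min ≈ 0.2280+2.2563+0.9980+0.1600  ⇒  S_min = 14569/4000 m

S_min = 14569/4000 m = 3.6423 m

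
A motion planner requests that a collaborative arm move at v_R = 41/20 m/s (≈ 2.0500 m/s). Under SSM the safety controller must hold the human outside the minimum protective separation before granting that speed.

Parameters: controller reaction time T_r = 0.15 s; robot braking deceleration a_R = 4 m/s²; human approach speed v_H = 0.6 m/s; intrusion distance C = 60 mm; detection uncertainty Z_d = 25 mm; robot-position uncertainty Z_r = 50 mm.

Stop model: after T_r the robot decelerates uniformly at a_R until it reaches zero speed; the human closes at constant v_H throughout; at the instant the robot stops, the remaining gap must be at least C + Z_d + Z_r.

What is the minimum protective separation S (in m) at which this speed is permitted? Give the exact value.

S_min = 4369/3200 m = 1.3653 m

T_s = v_R/a_R = (41/20)/4 = 0.5125 s
reaction-phase robot travel = 2.0500·0.1500 = 0.3075 m
braking distance = 2.0500²/(2·4.0000) = 0.5253 m
human closes 0.6000·0.6625 = 0.3975 m
residual clearance needed = 0.0600+0.0250+0.0500 = 0.1350 m
S_min ≈ 0.3075+0.5253+0.3975+0.1350  ⇒  S_min = 4369/3200 m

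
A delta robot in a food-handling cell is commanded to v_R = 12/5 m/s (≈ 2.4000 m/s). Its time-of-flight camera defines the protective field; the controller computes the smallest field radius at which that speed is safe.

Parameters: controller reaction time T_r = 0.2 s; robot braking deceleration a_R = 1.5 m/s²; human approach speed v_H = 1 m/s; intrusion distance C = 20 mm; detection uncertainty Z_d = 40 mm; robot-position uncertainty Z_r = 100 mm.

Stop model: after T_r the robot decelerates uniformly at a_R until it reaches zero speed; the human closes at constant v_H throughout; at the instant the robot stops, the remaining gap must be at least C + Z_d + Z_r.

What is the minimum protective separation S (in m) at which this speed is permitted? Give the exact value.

S_min = 109/25 m = 4.3600 m

stop time T_s = (12/5)/(3/2) = 1.6000 s
reaction-phase robot travel = 2.4000·0.2000 = 0.4800 m
braking distance = 2.4000²/(2·1.5000) = 1.9200 m
person approaches 1.0000·(0.2000+1.6000) = 1.8000 m
margins: 0.0200+0.0400+0.1000 = 0.1600 m
S_min ≈ 0.4800+1.9200+1.8000+0.1600  ⇒  S_min = 109/25 m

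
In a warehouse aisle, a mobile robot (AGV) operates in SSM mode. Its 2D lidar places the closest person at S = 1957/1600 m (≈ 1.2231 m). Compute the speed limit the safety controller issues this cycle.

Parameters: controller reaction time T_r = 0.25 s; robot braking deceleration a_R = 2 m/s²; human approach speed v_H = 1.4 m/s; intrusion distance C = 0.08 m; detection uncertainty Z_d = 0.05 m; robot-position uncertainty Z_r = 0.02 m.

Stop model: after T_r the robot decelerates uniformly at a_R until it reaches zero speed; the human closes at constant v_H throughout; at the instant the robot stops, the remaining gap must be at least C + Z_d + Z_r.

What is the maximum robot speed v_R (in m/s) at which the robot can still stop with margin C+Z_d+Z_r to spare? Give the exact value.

quadratic (1/4)·v² + (19/20)·v + (-1157/1600) = 0
  disc = (19/20)² − 4·(1/4)·(-1157/1600) = 2601/1600 ; √disc = 51/40
  v_R = (−(19/20) + 51/40) / (2·(1/4)) = 13/20 m/s
check:
braking lasts T_s = (13/20)/2 = 0.3250 s
robot covers v_R·T_r = 0.6500·0.2500 = 0.1625 m before braking
robot under decel: 0.6500²/(2·2.0000) = 0.1056 m
human over T_r+T_s: 1.4000·(0.2500+0.3250) = 0.8050 m
C+Z_d+Z_r = 0.0800+0.0500+0.0200 = 0.1500 m
sum ≈ 0.1625+0.1056+0.8050+0.1500 ≈ 1.2231 m = S ✓

v_R_max = 13/20 m/s = 0.6500 m/s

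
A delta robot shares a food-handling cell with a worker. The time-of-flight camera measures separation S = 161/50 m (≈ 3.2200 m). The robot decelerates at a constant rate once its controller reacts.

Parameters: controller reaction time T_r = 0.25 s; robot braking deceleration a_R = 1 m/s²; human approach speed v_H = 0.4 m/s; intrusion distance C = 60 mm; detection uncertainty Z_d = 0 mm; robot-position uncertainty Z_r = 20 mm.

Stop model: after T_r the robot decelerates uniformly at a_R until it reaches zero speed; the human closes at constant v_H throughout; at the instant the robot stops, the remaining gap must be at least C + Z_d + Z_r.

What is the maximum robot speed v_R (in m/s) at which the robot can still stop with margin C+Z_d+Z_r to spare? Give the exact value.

collect terms ⇒ (1/2)·v_R² + (13/20)·v_R + (-76/25) = 0
  disc = (13/20)² − 4·(1/2)·(-76/25) = 2601/400 ; √disc = 51/20
  v_R = (−(13/20) + 51/20) / (2·(1/2)) = 19/10 m/s
check:
T_s = v_R/a_R = (19/10)/1 = 1.9000 s
robot in T_r: 1.9000·0.2500 = 0.4750 m
robot under decel: 1.9000²/(2·1.0000) = 1.8050 m
person approaches 0.4000·(0.2500+1.9000) = 0.8600 m
C+Z_d+Z_r = 0.0600+0.0000+0.0200 = 0.0800 m
sum ≈ 0.4750+1.8050+0.8600+0.0800 ≈ 3.2200 m = S ✓

v_R_max = 19/10 m/s = 1.9000 m/s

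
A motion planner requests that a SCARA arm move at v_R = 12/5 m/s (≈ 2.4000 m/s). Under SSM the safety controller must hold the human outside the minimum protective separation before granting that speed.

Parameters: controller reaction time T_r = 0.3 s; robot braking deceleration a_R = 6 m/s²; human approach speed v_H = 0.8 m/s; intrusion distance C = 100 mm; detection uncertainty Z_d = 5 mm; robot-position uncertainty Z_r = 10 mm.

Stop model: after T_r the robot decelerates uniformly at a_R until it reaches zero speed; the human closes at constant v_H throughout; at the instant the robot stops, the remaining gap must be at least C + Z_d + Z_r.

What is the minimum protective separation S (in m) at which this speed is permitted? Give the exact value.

T_s = v_R/a_R = (12/5)/6 = 0.4000 s
robot covers v_R·T_r = 2.4000·0.3000 = 0.7200 m before braking
robot covers 2.4000·0.4000 − ½·6.0000·0.4000² = 0.4800 m while stopping
human over T_r+T_s: 0.8000·(0.3000+0.4000) = 0.5600 m
C+Z_d+Z_r = 0.1000+0.0050+0.0100 = 0.1150 m
S_min ≈ 0.7200+0.4800+0.5600+0.1150  ⇒  S_min = 15/8 m

S_min = 15/8 m = 1.8750 m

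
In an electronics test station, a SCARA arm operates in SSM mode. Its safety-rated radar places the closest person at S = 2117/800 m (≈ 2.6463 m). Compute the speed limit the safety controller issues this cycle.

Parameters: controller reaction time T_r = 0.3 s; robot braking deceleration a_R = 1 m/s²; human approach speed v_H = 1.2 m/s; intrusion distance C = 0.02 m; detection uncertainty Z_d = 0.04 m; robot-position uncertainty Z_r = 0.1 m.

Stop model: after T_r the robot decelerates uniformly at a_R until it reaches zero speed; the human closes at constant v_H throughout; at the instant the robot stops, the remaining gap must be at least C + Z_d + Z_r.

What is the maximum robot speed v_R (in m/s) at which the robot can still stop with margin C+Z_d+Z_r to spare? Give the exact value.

collect terms ⇒ (1/2)·v_R² + (3/2)·v_R + (-1701/800) = 0
  disc = (3/2)² − 4·(1/2)·(-1701/800) = 2601/400 ; √disc = 51/20
  v_R = (−(3/2) + 51/20) / (2·(1/2)) = 21/20 m/s
check:
stop time T_s = (21/20)/1 = 1.0500 s
robot covers v_R·T_r = 1.0500·0.3000 = 0.3150 m before braking
robot covers 1.0500·1.0500 − ½·1.0000·1.0500² = 0.5513 m while stopping
person approaches 1.2000·(0.3000+1.0500) = 1.6200 m
residual clearance needed = 0.0200+0.0400+0.1000 = 0.1600 m
sum ≈ 0.3150+0.5513+1.6200+0.1600 ≈ 2.6463 m = S ✓

v_R_max = 21/20 m/s = 1.0500 m/s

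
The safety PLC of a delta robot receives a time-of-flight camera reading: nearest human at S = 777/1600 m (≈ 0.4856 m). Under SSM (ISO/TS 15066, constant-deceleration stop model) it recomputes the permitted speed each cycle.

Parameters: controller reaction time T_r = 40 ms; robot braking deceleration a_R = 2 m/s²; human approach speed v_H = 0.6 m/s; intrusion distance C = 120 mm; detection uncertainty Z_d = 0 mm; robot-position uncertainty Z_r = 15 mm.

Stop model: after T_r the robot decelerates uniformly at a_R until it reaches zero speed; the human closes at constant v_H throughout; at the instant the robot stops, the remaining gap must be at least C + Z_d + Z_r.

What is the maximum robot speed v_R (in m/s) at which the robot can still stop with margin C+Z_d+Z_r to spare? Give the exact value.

at the boundary: (1/4)·v² + (17/50)·v + (-2613/8000) = 0
  disc = (17/50)² − 4·(1/4)·(-2613/8000) = 17689/40000 ; √disc = 133/200
  v_R = (−(17/50) + 133/200) / (2·(1/4)) = 13/20 m/s
check:
braking lasts T_s = (13/20)/2 = 0.3250 s
reaction-phase robot travel = 0.6500·0.0400 = 0.0260 m
braking distance = 0.6500²/(2·2.0000) = 0.1056 m
human over T_r+T_s: 0.6000·(0.0400+0.3250) = 0.2190 m
C+Z_d+Z_r = 0.1200+0.0000+0.0150 = 0.1350 m
sum ≈ 0.0260+0.1056+0.2190+0.1350 ≈ 0.4856 m = S ✓

v_R_max = 13/20 m/s = 0.6500 m/s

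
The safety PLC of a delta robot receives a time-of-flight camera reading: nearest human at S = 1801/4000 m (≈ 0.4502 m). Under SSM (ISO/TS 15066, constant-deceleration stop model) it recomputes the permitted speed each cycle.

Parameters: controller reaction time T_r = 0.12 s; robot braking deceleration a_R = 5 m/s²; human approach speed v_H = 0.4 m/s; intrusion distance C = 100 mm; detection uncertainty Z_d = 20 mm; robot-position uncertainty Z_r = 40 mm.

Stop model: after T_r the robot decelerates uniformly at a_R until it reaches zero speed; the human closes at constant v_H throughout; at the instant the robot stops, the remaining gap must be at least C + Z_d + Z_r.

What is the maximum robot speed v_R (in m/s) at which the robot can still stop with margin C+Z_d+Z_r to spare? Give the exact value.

quadratic (1/10)·v² + (1/5)·v + (-969/4000) = 0
  disc = (1/5)² − 4·(1/10)·(-969/4000) = 1369/10000 ; √disc = 37/100
  v_R = (−(1/5) + 37/100) / (2·(1/10)) = 17/20 m/s
check:
braking lasts T_s = (17/20)/5 = 0.1700 s
robot in T_r: 0.8500·0.1200 = 0.1020 m
robot under decel: 0.8500²/(2·5.0000) = 0.0722 m
person approaches 0.4000·(0.1200+0.1700) = 0.1160 m
margins: 0.1000+0.0200+0.0400 = 0.1600 m
sum ≈ 0.1020+0.0722+0.1160+0.1600 ≈ 0.4502 m = S ✓

v_R_max = 17/20 m/s = 0.8500 m/s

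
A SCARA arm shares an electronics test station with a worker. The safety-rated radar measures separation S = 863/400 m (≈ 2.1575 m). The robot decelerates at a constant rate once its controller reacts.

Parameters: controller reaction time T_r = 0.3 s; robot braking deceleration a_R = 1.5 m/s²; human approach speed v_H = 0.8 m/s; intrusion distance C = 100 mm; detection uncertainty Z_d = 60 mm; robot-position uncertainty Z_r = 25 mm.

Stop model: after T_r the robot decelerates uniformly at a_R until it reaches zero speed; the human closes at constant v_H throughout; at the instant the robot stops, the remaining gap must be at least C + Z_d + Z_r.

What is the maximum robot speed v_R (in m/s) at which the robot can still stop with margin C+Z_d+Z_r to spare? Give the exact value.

v_R_max = 27/20 m/s = 1.3500 m/s

at the boundary: (1/3)·v² + (5/6)·v + (-693/400) = 0
  disc = (5/6)² − 4·(1/3)·(-693/400) = 676/225 ; √disc = 26/15
  v_R = (−(5/6) + 26/15) / (2·(1/3)) = 27/20 m/s
check:
braking lasts T_s = (27/20)/(3/2) = 0.9000 s
reaction-phase robot travel = 1.3500·0.3000 = 0.4050 m
robot covers 1.3500·0.9000 − ½·1.5000·0.9000² = 0.6075 m while stopping
person approaches 0.8000·(0.3000+0.9000) = 0.9600 m
residual clearance needed = 0.1000+0.0600+0.0250 = 0.1850 m
sum ≈ 0.4050+0.6075+0.9600+0.1850 ≈ 2.1575 m = S ✓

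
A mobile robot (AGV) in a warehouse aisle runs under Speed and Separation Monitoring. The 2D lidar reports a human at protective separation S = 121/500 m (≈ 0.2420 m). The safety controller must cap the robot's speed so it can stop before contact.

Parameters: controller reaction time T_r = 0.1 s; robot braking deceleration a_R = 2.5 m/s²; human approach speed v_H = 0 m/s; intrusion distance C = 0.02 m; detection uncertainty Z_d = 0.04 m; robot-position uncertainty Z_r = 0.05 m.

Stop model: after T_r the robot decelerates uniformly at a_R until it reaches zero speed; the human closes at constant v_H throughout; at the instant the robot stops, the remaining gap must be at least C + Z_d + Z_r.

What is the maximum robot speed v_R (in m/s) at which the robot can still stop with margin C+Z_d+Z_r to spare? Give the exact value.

v_R_max = 3/5 m/s = 0.6000 m/s

quadratic (1/5)·v² + (1/10)·v + (-33/250) = 0
  disc = (1/10)² − 4·(1/5)·(-33/250) = 289/2500 ; √disc = 17/50
  v_R = (−(1/10) + 17/50) / (2·(1/5)) = 3/5 m/s
check:
braking lasts T_s = (3/5)/(5/2) = 0.2400 s
robot covers v_R·T_r = 0.6000·0.1000 = 0.0600 m before braking
robot covers 0.6000·0.2400 − ½·2.5000·0.2400² = 0.0720 m while stopping
human over T_r+T_s: 0.0000·(0.1000+0.2400) = 0.0000 m
residual clearance needed = 0.0200+0.0400+0.0500 = 0.1100 m
sum ≈ 0.0600+0.0720+0.0000+0.1100 ≈ 0.2420 m = S ✓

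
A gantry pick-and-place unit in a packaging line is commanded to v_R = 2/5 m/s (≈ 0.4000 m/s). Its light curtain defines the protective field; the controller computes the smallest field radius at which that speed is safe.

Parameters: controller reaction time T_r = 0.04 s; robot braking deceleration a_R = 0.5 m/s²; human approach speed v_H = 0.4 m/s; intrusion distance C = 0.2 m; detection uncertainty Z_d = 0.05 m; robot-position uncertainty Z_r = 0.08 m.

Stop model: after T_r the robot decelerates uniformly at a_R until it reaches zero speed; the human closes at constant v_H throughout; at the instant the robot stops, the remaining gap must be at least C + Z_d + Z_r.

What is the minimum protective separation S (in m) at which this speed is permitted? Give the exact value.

S_min = 421/500 m = 0.8420 m

stop time T_s = (2/5)/(1/2) = 0.8000 s
reaction-phase robot travel = 0.4000·0.0400 = 0.0160 m
robot covers 0.4000·0.8000 − ½·0.5000·0.8000² = 0.1600 m while stopping
human over T_r+T_s: 0.4000·(0.0400+0.8000) = 0.3360 m
C+Z_d+Z_r = 0.2000+0.0500+0.0800 = 0.3300 m
S_min ≈ 0.0160+0.1600+0.3360+0.3300  ⇒  S_min = 421/500 m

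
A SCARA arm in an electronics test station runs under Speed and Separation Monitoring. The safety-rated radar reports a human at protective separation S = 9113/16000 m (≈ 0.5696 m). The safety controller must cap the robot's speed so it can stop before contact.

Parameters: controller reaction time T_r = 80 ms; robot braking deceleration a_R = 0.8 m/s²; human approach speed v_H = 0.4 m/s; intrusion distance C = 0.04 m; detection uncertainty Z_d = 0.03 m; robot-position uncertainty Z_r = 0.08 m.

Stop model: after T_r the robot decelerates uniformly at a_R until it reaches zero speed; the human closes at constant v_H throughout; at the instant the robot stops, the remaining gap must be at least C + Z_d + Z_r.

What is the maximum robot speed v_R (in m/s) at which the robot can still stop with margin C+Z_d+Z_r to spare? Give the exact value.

at the boundary: (5/8)·v² + (29/50)·v + (-6201/16000) = 0
  disc = (29/50)² − 4·(5/8)·(-6201/16000) = 208849/160000 ; √disc = 457/400
  v_R = (−(29/50) + 457/400) / (2·(5/8)) = 9/20 m/s
check:
braking lasts T_s = (9/20)/(4/5) = 0.5625 s
robot covers v_R·T_r = 0.4500·0.0800 = 0.0360 m before braking
robot covers 0.4500·0.5625 − ½·0.8000·0.5625² = 0.1266 m while stopping
human over T_r+T_s: 0.4000·(0.0800+0.5625) = 0.2570 m
C+Z_d+Z_r = 0.0400+0.0300+0.0800 = 0.1500 m
sum ≈ 0.0360+0.1266+0.2570+0.1500 ≈ 0.5696 m = S ✓

v_R_max = 9/20 m/s = 0.4500 m/s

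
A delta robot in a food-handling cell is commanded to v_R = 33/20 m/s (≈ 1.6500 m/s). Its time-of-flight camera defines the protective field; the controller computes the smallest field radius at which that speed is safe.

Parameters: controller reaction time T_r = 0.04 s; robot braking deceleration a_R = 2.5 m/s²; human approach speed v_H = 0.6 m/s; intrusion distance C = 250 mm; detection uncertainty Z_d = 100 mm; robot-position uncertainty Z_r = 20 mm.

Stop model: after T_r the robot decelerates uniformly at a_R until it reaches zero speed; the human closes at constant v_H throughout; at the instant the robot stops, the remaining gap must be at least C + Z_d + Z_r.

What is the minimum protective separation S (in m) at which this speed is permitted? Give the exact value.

T_s = v_R/a_R = (33/20)/(5/2) = 0.6600 s
robot covers v_R·T_r = 1.6500·0.0400 = 0.0660 m before braking
braking distance = 1.6500²/(2·2.5000) = 0.5445 m
human over T_r+T_s: 0.6000·(0.0400+0.6600) = 0.4200 m
margins: 0.2500+0.1000+0.0200 = 0.3700 m
S_min ≈ 0.0660+0.5445+0.4200+0.3700  ⇒  S_min = 2801/2000 m

S_min = 2801/2000 m = 1.4005 m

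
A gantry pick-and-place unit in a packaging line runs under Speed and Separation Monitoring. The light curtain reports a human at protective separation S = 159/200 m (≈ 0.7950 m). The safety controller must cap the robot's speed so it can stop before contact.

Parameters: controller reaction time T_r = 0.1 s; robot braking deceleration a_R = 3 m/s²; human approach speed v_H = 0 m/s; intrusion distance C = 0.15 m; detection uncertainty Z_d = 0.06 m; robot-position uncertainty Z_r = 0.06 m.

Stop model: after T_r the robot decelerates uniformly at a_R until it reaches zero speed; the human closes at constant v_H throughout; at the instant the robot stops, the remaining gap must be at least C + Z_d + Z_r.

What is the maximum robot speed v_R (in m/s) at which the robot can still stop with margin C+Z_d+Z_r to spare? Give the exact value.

quadratic (1/6)·v² + (1/10)·v + (-21/40) = 0
  disc = (1/10)² − 4·(1/6)·(-21/40) = 9/25 ; √disc = 3/5
  v_R = (−(1/10) + 3/5) / (2·(1/6)) = 3/2 m/s
check:
stop time T_s = (3/2)/3 = 0.5000 s
reaction-phase robot travel = 1.5000·0.1000 = 0.1500 m
robot covers 1.5000·0.5000 − ½·3.0000·0.5000² = 0.3750 m while stopping
person approaches 0.0000·(0.1000+0.5000) = 0.0000 m
C+Z_d+Z_r = 0.1500+0.0600+0.0600 = 0.2700 m
sum ≈ 0.1500+0.3750+0.0000+0.2700 ≈ 0.7950 m = S ✓

v_R_max = 3/2 m/s = 1.5000 m/s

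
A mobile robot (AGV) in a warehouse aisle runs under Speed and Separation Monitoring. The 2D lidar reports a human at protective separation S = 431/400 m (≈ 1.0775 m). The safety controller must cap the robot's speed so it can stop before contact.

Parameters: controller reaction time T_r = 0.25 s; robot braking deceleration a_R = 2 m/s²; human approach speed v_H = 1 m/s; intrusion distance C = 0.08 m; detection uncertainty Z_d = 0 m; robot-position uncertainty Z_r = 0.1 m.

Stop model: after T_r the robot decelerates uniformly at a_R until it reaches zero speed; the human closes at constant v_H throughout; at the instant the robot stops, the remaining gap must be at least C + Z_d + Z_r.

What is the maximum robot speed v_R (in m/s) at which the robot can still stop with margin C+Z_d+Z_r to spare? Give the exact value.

quadratic (1/4)·v² + (3/4)·v + (-259/400) = 0
  disc = (3/4)² − 4·(1/4)·(-259/400) = 121/100 ; √disc = 11/10
  v_R = (−(3/4) + 11/10) / (2·(1/4)) = 7/10 m/s
check:
stop time T_s = (7/10)/2 = 0.3500 s
robot in T_r: 0.7000·0.2500 = 0.1750 m
robot covers 0.7000·0.3500 − ½·2.0000·0.3500² = 0.1225 m while stopping
human closes 1.0000·0.6000 = 0.6000 m
C+Z_d+Z_r = 0.0800+0.0000+0.1000 = 0.1800 m
sum ≈ 0.1750+0.1225+0.6000+0.1800 ≈ 1.0775 m = S ✓

v_R_max = 7/10 m/s = 0.7000 m/s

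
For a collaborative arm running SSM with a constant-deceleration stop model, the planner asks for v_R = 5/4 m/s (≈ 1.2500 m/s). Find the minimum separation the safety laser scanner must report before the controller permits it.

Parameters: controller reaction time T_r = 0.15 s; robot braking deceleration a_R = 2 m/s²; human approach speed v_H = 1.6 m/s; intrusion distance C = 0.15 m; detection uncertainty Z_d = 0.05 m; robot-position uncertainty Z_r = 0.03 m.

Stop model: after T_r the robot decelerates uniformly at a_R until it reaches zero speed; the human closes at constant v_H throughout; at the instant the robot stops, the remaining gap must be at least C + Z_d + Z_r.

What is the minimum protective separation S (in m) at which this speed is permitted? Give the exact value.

S_min = 3277/1600 m = 2.0481 m

stop time T_s = (5/4)/2 = 0.6250 s
robot covers v_R·T_r = 1.2500·0.1500 = 0.1875 m before braking
robot under decel: 1.2500²/(2·2.0000) = 0.3906 m
human closes 1.6000·0.7750 = 1.2400 m
C+Z_d+Z_r = 0.1500+0.0500+0.0300 = 0.2300 m
S_min ≈ 0.1875+0.3906+1.2400+0.2300  ⇒  S_min = 3277/1600 m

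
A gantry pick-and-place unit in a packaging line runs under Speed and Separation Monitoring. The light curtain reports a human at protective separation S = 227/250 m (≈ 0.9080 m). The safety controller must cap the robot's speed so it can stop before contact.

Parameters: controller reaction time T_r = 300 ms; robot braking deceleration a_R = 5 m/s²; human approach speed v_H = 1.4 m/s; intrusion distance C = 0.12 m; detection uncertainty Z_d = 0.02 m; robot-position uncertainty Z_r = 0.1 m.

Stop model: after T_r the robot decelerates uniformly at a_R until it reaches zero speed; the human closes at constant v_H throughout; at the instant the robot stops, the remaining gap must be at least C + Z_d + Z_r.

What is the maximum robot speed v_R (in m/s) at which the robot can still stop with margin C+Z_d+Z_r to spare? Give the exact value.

v_R_max = 2/5 m/s = 0.4000 m/s

at the boundary: (1/10)·v² + (29/50)·v + (-31/125) = 0
  disc = (29/50)² − 4·(1/10)·(-31/125) = 1089/2500 ; √disc = 33/50
  v_R = (−(29/50) + 33/50) / (2·(1/10)) = 2/5 m/s
check:
stop time T_s = (2/5)/5 = 0.0800 s
robot in T_r: 0.4000·0.3000 = 0.1200 m
robot covers 0.4000·0.0800 − ½·5.0000·0.0800² = 0.0160 m while stopping
person approaches 1.4000·(0.3000+0.0800) = 0.5320 m
residual clearance needed = 0.1200+0.0200+0.1000 = 0.2400 m
sum ≈ 0.1200+0.0160+0.5320+0.2400 ≈ 0.9080 m = S ✓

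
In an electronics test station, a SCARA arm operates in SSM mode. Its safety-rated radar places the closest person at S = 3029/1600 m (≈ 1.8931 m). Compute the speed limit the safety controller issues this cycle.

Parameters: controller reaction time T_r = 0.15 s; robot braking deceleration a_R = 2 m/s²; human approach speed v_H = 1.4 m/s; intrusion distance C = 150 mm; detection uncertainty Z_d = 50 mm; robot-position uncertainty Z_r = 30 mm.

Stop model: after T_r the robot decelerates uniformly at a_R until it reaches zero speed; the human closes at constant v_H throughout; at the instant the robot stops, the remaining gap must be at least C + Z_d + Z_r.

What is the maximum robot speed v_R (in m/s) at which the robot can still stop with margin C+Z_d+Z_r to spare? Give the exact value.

v_R_max = 5/4 m/s = 1.2500 m/s

quadratic (1/4)·v² + (17/20)·v + (-93/64) = 0
  disc = (17/20)² − 4·(1/4)·(-93/64) = 3481/1600 ; √disc = 59/40
  v_R = (−(17/20) + 59/40) / (2·(1/4)) = 5/4 m/s
check:
braking lasts T_s = (5/4)/2 = 0.6250 s
reaction-phase robot travel = 1.2500·0.1500 = 0.1875 m
robot under decel: 1.2500²/(2·2.0000) = 0.3906 m
human closes 1.4000·0.7750 = 1.0850 m
C+Z_d+Z_r = 0.1500+0.0500+0.0300 = 0.2300 m
sum ≈ 0.1875+0.3906+1.0850+0.2300 ≈ 1.8931 m = S ✓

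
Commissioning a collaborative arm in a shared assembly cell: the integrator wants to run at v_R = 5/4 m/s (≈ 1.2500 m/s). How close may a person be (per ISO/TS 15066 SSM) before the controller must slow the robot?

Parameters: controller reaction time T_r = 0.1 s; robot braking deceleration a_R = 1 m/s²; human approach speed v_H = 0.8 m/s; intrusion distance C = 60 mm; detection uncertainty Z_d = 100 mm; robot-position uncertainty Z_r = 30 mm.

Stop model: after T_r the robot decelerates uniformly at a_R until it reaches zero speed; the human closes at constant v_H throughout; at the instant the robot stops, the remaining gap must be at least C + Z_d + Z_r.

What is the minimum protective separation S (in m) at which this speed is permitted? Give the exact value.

S_min = 1741/800 m = 2.1763 m

braking lasts T_s = (5/4)/1 = 1.2500 s
robot covers v_R·T_r = 1.2500·0.1000 = 0.1250 m before braking
braking distance = 1.2500²/(2·1.0000) = 0.7812 m
human closes 0.8000·1.3500 = 1.0800 m
C+Z_d+Z_r = 0.0600+0.1000+0.0300 = 0.1900 m
S_min ≈ 0.1250+0.7812+1.0800+0.1900  ⇒  S_min = 1741/800 m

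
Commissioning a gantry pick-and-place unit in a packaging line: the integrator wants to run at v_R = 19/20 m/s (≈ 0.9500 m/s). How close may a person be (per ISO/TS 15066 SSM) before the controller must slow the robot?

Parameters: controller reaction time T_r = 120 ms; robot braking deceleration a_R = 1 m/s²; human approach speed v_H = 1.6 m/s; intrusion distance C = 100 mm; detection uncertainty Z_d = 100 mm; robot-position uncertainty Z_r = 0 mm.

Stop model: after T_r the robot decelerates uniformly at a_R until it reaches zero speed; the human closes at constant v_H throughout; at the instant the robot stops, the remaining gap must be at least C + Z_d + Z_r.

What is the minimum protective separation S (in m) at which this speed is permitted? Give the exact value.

S_min = 9909/4000 m = 2.4773 m

stop time T_s = (19/20)/1 = 0.9500 s
robot covers v_R·T_r = 0.9500·0.1200 = 0.1140 m before braking
braking distance = 0.9500²/(2·1.0000) = 0.4512 m
human over T_r+T_s: 1.6000·(0.1200+0.9500) = 1.7120 m
residual clearance needed = 0.1000+0.1000+0.0000 = 0.2000 m
S_min ≈ 0.1140+0.4512+1.7120+0.2000  ⇒  S_min = 9909/4000 m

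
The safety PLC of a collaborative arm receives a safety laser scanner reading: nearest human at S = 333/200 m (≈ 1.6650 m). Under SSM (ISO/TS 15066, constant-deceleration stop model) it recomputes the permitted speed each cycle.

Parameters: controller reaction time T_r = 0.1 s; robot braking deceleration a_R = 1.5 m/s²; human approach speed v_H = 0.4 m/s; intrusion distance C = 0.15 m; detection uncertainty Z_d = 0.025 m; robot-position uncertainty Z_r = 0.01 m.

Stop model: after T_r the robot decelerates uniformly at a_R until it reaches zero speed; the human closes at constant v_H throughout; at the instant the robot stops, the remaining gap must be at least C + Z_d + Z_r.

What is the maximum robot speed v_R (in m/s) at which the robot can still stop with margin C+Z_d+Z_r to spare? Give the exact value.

v_R_max = 8/5 m/s = 1.6000 m/s

collect terms ⇒ (1/3)·v_R² + (11/30)·v_R + (-36/25) = 0
  disc = (11/30)² − 4·(1/3)·(-36/25) = 1849/900 ; √disc = 43/30
  v_R = (−(11/30) + 43/30) / (2·(1/3)) = 8/5 m/s
check:
T_s = v_R/a_R = (8/5)/(3/2) = 1.0667 s
robot in T_r: 1.6000·0.1000 = 0.1600 m
robot covers 1.6000·1.0667 − ½·1.5000·1.0667² = 0.8533 m while stopping
human closes 0.4000·1.1667 = 0.4667 m
margins: 0.1500+0.0250+0.0100 = 0.1850 m
sum ≈ 0.1600+0.8533+0.4667+0.1850 ≈ 1.6650 m = S ✓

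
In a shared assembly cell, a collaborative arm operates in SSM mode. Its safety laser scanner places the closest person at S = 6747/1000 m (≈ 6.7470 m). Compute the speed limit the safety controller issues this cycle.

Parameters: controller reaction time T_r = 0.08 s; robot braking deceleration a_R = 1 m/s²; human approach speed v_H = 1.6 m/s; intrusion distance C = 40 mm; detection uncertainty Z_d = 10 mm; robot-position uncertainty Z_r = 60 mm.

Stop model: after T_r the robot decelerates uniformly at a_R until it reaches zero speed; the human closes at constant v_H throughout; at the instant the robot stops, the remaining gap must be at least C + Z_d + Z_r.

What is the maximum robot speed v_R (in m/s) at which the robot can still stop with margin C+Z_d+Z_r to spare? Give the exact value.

quadratic (1/2)·v² + (42/25)·v + (-6509/1000) = 0
  disc = (42/25)² − 4·(1/2)·(-6509/1000) = 39601/2500 ; √disc = 199/50
  v_R = (−(42/25) + 199/50) / (2·(1/2)) = 23/10 m/s
check:
stop time T_s = (23/10)/1 = 2.3000 s
robot covers v_R·T_r = 2.3000·0.0800 = 0.1840 m before braking
robot covers 2.3000·2.3000 − ½·1.0000·2.3000² = 2.6450 m while stopping
human over T_r+T_s: 1.6000·(0.0800+2.3000) = 3.8080 m
residual clearance needed = 0.0400+0.0100+0.0600 = 0.1100 m
sum ≈ 0.1840+2.6450+3.8080+0.1100 ≈ 6.7470 m = S ✓

v_R_max = 23/10 m/s = 2.3000 m/s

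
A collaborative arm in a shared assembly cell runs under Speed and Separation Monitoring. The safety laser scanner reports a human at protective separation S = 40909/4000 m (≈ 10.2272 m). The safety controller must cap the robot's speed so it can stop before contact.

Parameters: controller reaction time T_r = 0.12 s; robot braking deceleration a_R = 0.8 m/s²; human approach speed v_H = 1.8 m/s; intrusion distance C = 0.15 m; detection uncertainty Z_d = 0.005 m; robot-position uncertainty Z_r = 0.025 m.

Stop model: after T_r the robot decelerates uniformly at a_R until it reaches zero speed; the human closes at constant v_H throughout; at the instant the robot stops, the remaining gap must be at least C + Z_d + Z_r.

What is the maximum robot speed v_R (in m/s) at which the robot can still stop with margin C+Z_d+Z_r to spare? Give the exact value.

v_R_max = 5/2 m/s = 2.5000 m/s

at the boundary: (5/8)·v² + (237/100)·v + (-1573/160) = 0
  disc = (237/100)² − 4·(5/8)·(-1573/160) = 1207801/40000 ; √disc = 1099/200
  v_R = (−(237/100) + 1099/200) / (2·(5/8)) = 5/2 m/s
check:
T_s = v_R/a_R = (5/2)/(4/5) = 3.1250 s
reaction-phase robot travel = 2.5000·0.1200 = 0.3000 m
braking distance = 2.5000²/(2·0.8000) = 3.9062 m
human over T_r+T_s: 1.8000·(0.1200+3.1250) = 5.8410 m
C+Z_d+Z_r = 0.1500+0.0050+0.0250 = 0.1800 m
sum ≈ 0.3000+3.9062+5.8410+0.1800 ≈ 10.2272 m = S ✓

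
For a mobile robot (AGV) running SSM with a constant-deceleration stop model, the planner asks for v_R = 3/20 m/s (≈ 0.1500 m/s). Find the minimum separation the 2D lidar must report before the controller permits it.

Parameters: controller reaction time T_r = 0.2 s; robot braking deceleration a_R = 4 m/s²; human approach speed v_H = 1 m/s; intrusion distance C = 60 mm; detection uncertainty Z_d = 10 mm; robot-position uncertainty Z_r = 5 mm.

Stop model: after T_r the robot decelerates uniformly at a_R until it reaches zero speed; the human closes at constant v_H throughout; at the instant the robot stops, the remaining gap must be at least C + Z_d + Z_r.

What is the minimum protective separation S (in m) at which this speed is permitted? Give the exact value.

T_s = v_R/a_R = (3/20)/4 = 0.0375 s
reaction-phase robot travel = 0.1500·0.2000 = 0.0300 m
braking distance = 0.1500²/(2·4.0000) = 0.0028 m
human closes 1.0000·0.2375 = 0.2375 m
residual clearance needed = 0.0600+0.0100+0.0050 = 0.0750 m
S_min ≈ 0.0300+0.0028+0.2375+0.0750  ⇒  S_min = 221/640 m

S_min = 221/640 m = 0.3453 m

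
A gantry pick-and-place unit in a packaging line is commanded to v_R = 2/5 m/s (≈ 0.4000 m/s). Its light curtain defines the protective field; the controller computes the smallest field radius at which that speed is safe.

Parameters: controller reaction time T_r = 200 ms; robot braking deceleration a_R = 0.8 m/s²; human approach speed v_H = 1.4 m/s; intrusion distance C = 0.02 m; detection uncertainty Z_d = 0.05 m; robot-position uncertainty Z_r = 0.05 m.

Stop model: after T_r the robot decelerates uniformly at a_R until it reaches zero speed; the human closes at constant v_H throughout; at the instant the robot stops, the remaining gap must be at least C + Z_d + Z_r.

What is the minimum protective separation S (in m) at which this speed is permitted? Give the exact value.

S_min = 32/25 m = 1.2800 m

braking lasts T_s = (2/5)/(4/5) = 0.5000 s
reaction-phase robot travel = 0.4000·0.2000 = 0.0800 m
robot under decel: 0.4000²/(2·0.8000) = 0.1000 m
human over T_r+T_s: 1.4000·(0.2000+0.5000) = 0.9800 m
C+Z_d+Z_r = 0.0200+0.0500+0.0500 = 0.1200 m
S_min ≈ 0.0800+0.1000+0.9800+0.1200  ⇒  S_min = 32/25 m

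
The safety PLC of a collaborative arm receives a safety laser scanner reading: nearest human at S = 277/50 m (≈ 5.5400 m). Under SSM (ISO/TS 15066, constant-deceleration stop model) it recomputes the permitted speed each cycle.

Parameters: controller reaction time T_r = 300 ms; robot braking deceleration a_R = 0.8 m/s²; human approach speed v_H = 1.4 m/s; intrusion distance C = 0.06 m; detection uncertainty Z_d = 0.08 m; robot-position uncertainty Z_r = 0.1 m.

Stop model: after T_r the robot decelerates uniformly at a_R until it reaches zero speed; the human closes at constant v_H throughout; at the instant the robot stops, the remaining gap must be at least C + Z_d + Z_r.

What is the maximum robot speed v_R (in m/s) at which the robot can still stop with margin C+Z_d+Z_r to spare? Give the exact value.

quadratic (5/8)·v² + (41/20)·v + (-122/25) = 0
  disc = (41/20)² − 4·(5/8)·(-122/25) = 6561/400 ; √disc = 81/20
  v_R = (−(41/20) + 81/20) / (2·(5/8)) = 8/5 m/s
check:
braking lasts T_s = (8/5)/(4/5) = 2.0000 s
robot covers v_R·T_r = 1.6000·0.3000 = 0.4800 m before braking
robot covers 1.6000·2.0000 − ½·0.8000·2.0000² = 1.6000 m while stopping
person approaches 1.4000·(0.3000+2.0000) = 3.2200 m
residual clearance needed = 0.0600+0.0800+0.1000 = 0.2400 m
sum ≈ 0.4800+1.6000+3.2200+0.2400 ≈ 5.5400 m = S ✓

v_R_max = 8/5 m/s = 1.6000 m/s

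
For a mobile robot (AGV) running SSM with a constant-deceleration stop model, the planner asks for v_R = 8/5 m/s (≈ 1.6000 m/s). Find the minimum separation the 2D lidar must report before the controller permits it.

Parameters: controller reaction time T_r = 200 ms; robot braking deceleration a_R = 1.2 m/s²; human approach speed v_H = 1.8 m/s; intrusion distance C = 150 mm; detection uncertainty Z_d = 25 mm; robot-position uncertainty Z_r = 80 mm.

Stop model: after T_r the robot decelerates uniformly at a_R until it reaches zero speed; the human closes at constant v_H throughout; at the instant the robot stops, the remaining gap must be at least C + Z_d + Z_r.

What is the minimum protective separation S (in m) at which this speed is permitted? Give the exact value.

stop time T_s = (8/5)/(6/5) = 1.3333 s
robot covers v_R·T_r = 1.6000·0.2000 = 0.3200 m before braking
braking distance = 1.6000²/(2·1.2000) = 1.0667 m
human closes 1.8000·1.5333 = 2.7600 m
C+Z_d+Z_r = 0.1500+0.0250+0.0800 = 0.2550 m
S_min ≈ 0.3200+1.0667+2.7600+0.2550  ⇒  S_min = 2641/600 m

S_min = 2641/600 m = 4.4017 m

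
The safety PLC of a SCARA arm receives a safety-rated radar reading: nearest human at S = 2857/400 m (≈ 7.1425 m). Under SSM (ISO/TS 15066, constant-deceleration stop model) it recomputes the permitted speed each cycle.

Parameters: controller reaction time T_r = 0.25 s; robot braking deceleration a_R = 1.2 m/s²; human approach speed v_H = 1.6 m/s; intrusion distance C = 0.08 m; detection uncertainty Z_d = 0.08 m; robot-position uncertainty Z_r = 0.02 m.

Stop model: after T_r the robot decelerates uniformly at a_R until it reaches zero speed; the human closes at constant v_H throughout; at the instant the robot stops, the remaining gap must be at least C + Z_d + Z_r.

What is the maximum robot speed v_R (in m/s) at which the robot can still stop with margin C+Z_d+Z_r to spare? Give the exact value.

quadratic (5/12)·v² + (19/12)·v + (-105/16) = 0
  disc = (19/12)² − 4·(5/12)·(-105/16) = 121/9 ; √disc = 11/3
  v_R = (−(19/12) + 11/3) / (2·(5/12)) = 5/2 m/s
check:
T_s = v_R/a_R = (5/2)/(6/5) = 2.0833 s
reaction-phase robot travel = 2.5000·0.2500 = 0.6250 m
robot covers 2.5000·2.0833 − ½·1.2000·2.0833² = 2.6042 m while stopping
person approaches 1.6000·(0.2500+2.0833) = 3.7333 m
C+Z_d+Z_r = 0.0800+0.0800+0.0200 = 0.1800 m
sum ≈ 0.6250+2.6042+3.7333+0.1800 ≈ 7.1425 m = S ✓

v_R_max = 5/2 m/s = 2.5000 m/s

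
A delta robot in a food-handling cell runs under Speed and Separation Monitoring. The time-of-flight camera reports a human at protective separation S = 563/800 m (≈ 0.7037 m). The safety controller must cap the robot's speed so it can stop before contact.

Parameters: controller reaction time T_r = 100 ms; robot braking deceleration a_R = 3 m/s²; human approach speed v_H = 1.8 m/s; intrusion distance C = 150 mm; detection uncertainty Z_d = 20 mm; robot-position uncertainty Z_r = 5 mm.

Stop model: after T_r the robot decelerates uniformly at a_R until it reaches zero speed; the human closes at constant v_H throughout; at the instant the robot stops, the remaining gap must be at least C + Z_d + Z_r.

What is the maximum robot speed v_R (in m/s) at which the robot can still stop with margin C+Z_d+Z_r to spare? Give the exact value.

v_R_max = 9/20 m/s = 0.4500 m/s

quadratic (1/6)·v² + (7/10)·v + (-279/800) = 0
  disc = (7/10)² − 4·(1/6)·(-279/800) = 289/400 ; √disc = 17/20
  v_R = (−(7/10) + 17/20) / (2·(1/6)) = 9/20 m/s
check:
braking lasts T_s = (9/20)/3 = 0.1500 s
robot in T_r: 0.4500·0.1000 = 0.0450 m
robot covers 0.4500·0.1500 − ½·3.0000·0.1500² = 0.0338 m while stopping
human closes 1.8000·0.2500 = 0.4500 m
residual clearance needed = 0.1500+0.0200+0.0050 = 0.1750 m
sum ≈ 0.0450+0.0338+0.4500+0.1750 ≈ 0.7037 m = S ✓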